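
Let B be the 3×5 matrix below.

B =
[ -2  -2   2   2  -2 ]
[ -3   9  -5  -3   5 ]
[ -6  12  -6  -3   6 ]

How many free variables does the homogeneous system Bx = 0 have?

3

Row reduce to echelon form.
R2 ← R2 − (3/2)·R1: [0, 12, -8, -6, 8]
R3 ← R3 − (3)·R1: [0, 18, -12, -9, 12]
R3 ← R3 − (3/2)·R2: [0, 0, 0, 0, 0]
2 nonzero rows, so rank(B) = 2.
B has 5 columns; by rank–nullity, nullity = 5 − 2 = 3.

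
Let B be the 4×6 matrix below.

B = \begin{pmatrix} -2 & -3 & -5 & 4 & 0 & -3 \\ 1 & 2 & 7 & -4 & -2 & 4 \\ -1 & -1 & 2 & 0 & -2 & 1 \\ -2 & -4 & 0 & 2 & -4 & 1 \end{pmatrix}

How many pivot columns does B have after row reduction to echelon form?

Row reduce to echelon form.
R2 ← R2 + (1/2)·R1: [0, 1/2, 9/2, -2, -2, 5/2]
R3 ← R3 − (1/2)·R1: [0, 1/2, 9/2, -2, -2, 5/2]
R4 ← R4 − R1: [0, -1, 5, -2, -4, 4]
R3 ← R3 − R2: [0, 0, 0, 0, 0, 0]
R4 ← R4 + (2)·R2: [0, 0, 14, -6, -8, 9]
Swap R3 ↔ R4
Echelon form has 3 nonzero rows, so rank(B) = 3.
Each nonzero row contributes one pivot column: 3 pivot columns.

3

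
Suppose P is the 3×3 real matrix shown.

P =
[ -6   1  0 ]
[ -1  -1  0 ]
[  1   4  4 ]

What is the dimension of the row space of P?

3

Row reduce to echelon form.
R2 ← R2 − (1/6)·R1: [0, -7/6, 0]
R3 ← R3 + (1/6)·R1: [0, 25/6, 4]
R3 ← R3 + (25/7)·R2: [0, 0, 4]
Echelon form has 3 nonzero rows, so rank(P) = 3.
The row space has dimension equal to the rank: 3.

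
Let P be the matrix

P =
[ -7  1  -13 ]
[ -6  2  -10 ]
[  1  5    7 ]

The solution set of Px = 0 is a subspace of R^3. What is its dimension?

Row reduce to echelon form.
R2 ← R2 − (6/7)·R1: [0, 8/7, 8/7]
R3 ← R3 + (1/7)·R1: [0, 36/7, 36/7]
R3 ← R3 − (9/2)·R2: [0, 0, 0]
2 nonzero rows, so rank(P) = 2.
P has 3 columns; by rank–nullity, nullity = 3 − 2 = 1.

1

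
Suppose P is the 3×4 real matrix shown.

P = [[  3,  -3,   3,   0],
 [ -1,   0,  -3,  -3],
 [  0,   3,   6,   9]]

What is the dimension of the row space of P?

2

Row reduce to echelon form.
R2 ← R2 + (1/3)·R1: [0, -1, -2, -3]
R3 ← R3 + (3)·R2: [0, 0, 0, 0]
Echelon form has 2 nonzero rows, so rank(P) = 2.
The row space has dimension equal to the rank: 2.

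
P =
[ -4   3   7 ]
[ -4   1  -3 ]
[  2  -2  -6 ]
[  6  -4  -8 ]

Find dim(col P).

2

Row reduce to echelon form.
R2 ← R2 − R1: [0, -2, -10]
R3 ← R3 + (1/2)·R1: [0, -1/2, -5/2]
R4 ← R4 + (3/2)·R1: [0, 1/2, 5/2]
R3 ← R3 − (1/4)·R2: [0, 0, 0]
R4 ← R4 + (1/4)·R2: [0, 0, 0]
Echelon form has 2 nonzero rows, so rank(P) = 2.
The column space has dimension equal to the rank: 2.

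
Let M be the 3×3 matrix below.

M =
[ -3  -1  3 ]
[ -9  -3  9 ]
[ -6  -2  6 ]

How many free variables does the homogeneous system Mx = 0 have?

Row reduce to echelon form.
R2 ← R2 − (3)·R1: [0, 0, 0]
R3 ← R3 − (2)·R1: [0, 0, 0]
1 nonzero row, so rank(M) = 1.
M has 3 columns; by rank–nullity, nullity = 3 − 1 = 2.

2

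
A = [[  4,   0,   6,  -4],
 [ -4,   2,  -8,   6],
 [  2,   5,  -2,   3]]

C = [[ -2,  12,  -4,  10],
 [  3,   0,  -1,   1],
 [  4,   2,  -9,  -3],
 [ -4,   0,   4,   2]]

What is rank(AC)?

First compute AC:
[[ 32,  60, -86,  14],
 [-42, -64, 110,  -2],
 [ -9,  20,  17,  37]]
Now row reduce the product.
R2 ← R2 + (21/16)·R1: [0, 59/4, -23/8, 131/8]
R3 ← R3 + (9/32)·R1: [0, 295/8, -115/16, 655/16]
R3 ← R3 − (5/2)·R2: [0, 0, 0, 0]
2 nonzero rows, so rank(AC) = 2.

2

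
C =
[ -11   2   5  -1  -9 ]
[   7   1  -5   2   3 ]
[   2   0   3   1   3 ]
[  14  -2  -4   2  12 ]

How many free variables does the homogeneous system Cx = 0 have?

Row reduce to echelon form.
R2 ← R2 + (7/11)·R1: [0, 25/11, -20/11, 15/11, -30/11]
R3 ← R3 + (2/11)·R1: [0, 4/11, 43/11, 9/11, 15/11]
R4 ← R4 + (14/11)·R1: [0, 6/11, 26/11, 8/11, 6/11]
R3 ← R3 − (4/25)·R2: [0, 0, 21/5, 3/5, 9/5]
R4 ← R4 − (6/25)·R2: [0, 0, 14/5, 2/5, 6/5]
R4 ← R4 − (2/3)·R3: [0, 0, 0, 0, 0]
3 nonzero rows, so rank(C) = 3.
C has 5 columns; by rank–nullity, nullity = 5 − 3 = 2.

2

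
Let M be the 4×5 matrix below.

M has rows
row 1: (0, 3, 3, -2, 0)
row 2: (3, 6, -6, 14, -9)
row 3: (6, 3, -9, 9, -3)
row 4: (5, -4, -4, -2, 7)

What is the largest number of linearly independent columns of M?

4

Row reduce to echelon form.
Swap R1 ↔ R2
R3 ← R3 − (2)·R1: [0, -9, 3, -19, 15]
R4 ← R4 − (5/3)·R1: [0, -14, 6, -76/3, 22]
R3 ← R3 + (3)·R2: [0, 0, 12, -25, 15]
R4 ← R4 + (14/3)·R2: [0, 0, 20, -104/3, 22]
R4 ← R4 − (5/3)·R3: [0, 0, 0, 7, -3]
Echelon form has 4 nonzero rows, so rank(M) = 4.
The rank gives the maximum number of linearly independent columns: 4.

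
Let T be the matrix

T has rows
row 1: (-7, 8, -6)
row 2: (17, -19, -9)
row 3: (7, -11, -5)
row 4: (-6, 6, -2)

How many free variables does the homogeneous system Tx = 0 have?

0

Row reduce to echelon form.
R2 ← R2 + (17/7)·R1: [0, 3/7, -165/7]
R3 ← R3 + R1: [0, -3, -11]
R4 ← R4 − (6/7)·R1: [0, -6/7, 22/7]
R3 ← R3 + (7)·R2: [0, 0, -176]
R4 ← R4 + (2)·R2: [0, 0, -44]
R4 ← R4 − (1/4)·R3: [0, 0, 0]
3 nonzero rows, so rank(T) = 3.
T has 3 columns; by rank–nullity, nullity = 3 − 3 = 0.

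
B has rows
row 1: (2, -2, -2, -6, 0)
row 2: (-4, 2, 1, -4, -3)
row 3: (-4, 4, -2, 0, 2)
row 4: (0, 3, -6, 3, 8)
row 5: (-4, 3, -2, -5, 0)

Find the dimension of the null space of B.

Row reduce to echelon form.
R2 ← R2 + (2)·R1: [0, -2, -3, -16, -3]
R3 ← R3 + (2)·R1: [0, 0, -6, -12, 2]
R5 ← R5 + (2)·R1: [0, -1, -6, -17, 0]
R4 ← R4 + (3/2)·R2: [0, 0, -21/2, -21, 7/2]
R5 ← R5 − (1/2)·R2: [0, 0, -9/2, -9, 3/2]
R4 ← R4 − (7/4)·R3: [0, 0, 0, 0, 0]
R5 ← R5 − (3/4)·R3: [0, 0, 0, 0, 0]
3 nonzero rows, so rank(B) = 3.
B has 5 columns; by rank–nullity, nullity = 5 − 3 = 2.

2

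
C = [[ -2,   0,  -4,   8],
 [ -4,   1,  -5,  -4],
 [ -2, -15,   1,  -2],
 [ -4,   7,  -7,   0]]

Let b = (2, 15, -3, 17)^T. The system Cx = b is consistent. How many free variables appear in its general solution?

1

Row reduce the augmented matrix [C | b].
R2 ← R2 − (2)·R1: [0, 1, 3, -20, 11]
R3 ← R3 − R1: [0, -15, 5, -10, -5]
R4 ← R4 − (2)·R1: [0, 7, 1, -16, 13]
R3 ← R3 + (15)·R2: [0, 0, 50, -310, 160]
R4 ← R4 − (7)·R2: [0, 0, -20, 124, -64]
R4 ← R4 + (2/5)·R3: [0, 0, 0, 0, 0]
The echelon form has 3 nonzero rows, and every pivot lies in the first 4 columns, so rank(C) = rank([C|b]) = 3.
The system is consistent.
Free variables = (unknowns) − (rank) = 4 − 3 = 1.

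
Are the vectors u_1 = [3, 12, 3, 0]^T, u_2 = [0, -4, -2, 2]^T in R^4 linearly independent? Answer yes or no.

yes

Form the matrix with these vectors as rows and row reduce.
2 nonzero rows, so the 2 vectors span a space of dimension 2.
Since 2 = 2, the vectors are linearly independent.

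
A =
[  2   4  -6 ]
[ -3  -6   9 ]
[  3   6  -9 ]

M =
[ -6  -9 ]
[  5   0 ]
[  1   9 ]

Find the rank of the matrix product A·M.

1

First compute AM:
[[  2, -72],
 [ -3, 108],
 [  3, -108]]
Now row reduce the product.
R2 ← R2 + (3/2)·R1: [0, 0]
R3 ← R3 − (3/2)·R1: [0, 0]
1 nonzero row, so rank(AM) = 1.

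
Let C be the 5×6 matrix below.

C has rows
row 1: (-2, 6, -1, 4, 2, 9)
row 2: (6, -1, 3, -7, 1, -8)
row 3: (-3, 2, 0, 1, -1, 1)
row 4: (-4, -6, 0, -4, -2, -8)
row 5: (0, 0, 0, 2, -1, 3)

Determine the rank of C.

5

Row reduce to echelon form.
R2 ← R2 + (3)·R1: [0, 17, 0, 5, 7, 19]
R3 ← R3 − (3/2)·R1: [0, -7, 3/2, -5, -4, -25/2]
R4 ← R4 − (2)·R1: [0, -18, 2, -12, -6, -26]
R3 ← R3 + (7/17)·R2: [0, 0, 3/2, -50/17, -19/17, -159/34]
R4 ← R4 + (18/17)·R2: [0, 0, 2, -114/17, 24/17, -100/17]
R4 ← R4 − (4/3)·R3: [0, 0, 0, -142/51, 148/51, 6/17]
R5 ← R5 + (51/71)·R4: [0, 0, 0, 0, 77/71, 231/71]
Echelon form has 5 nonzero rows, so rank(C) = 5.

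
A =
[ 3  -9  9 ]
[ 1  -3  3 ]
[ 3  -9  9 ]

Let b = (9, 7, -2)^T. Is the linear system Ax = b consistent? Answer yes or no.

no

Row reduce the augmented matrix [A | b].
R2 ← R2 − (1/3)·R1: [0, 0, 0, 4]
R3 ← R3 − R1: [0, 0, 0, -11]
R3 ← R3 + (11/4)·R2: [0, 0, 0, 0]
The echelon form has 2 nonzero rows; the last pivot sits in the augmented column, so rank(A) = 1 but rank([A|b]) = 2.
Since the ranks differ, the system is inconsistent.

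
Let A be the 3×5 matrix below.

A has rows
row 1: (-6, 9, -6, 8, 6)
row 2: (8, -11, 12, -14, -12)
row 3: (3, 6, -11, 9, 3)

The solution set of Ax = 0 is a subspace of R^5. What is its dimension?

2

Row reduce to echelon form.
R2 ← R2 + (4/3)·R1: [0, 1, 4, -10/3, -4]
R3 ← R3 + (1/2)·R1: [0, 21/2, -14, 13, 6]
R3 ← R3 − (21/2)·R2: [0, 0, -56, 48, 48]
3 nonzero rows, so rank(A) = 3.
A has 5 columns; by rank–nullity, nullity = 5 − 3 = 2.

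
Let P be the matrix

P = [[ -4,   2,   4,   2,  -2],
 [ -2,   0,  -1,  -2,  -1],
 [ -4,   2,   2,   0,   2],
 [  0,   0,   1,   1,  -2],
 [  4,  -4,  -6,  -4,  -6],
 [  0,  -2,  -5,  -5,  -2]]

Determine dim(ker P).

Row reduce to echelon form.
R2 ← R2 − (1/2)·R1: [0, -1, -3, -3, 0]
R3 ← R3 − R1: [0, 0, -2, -2, 4]
R5 ← R5 + R1: [0, -2, -2, -2, -8]
R5 ← R5 − (2)·R2: [0, 0, 4, 4, -8]
R6 ← R6 − (2)·R2: [0, 0, 1, 1, -2]
R4 ← R4 + (1/2)·R3: [0, 0, 0, 0, 0]
R5 ← R5 + (2)·R3: [0, 0, 0, 0, 0]
R6 ← R6 + (1/2)·R3: [0, 0, 0, 0, 0]
3 nonzero rows, so rank(P) = 3.
P has 5 columns; by rank–nullity, nullity = 5 − 3 = 2.

2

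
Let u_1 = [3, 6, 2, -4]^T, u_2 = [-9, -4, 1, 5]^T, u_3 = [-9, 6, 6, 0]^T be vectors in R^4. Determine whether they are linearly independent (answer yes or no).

Form the matrix with these vectors as rows and row reduce.
R2 ← R2 + (3)·R1: [0, 14, 7, -7]
R3 ← R3 + (3)·R1: [0, 24, 12, -12]
R3 ← R3 − (12/7)·R2: [0, 0, 0, 0]
2 nonzero rows, so the 3 vectors span a space of dimension 2.
Since 2 < 3, the vectors are linearly dependent.

no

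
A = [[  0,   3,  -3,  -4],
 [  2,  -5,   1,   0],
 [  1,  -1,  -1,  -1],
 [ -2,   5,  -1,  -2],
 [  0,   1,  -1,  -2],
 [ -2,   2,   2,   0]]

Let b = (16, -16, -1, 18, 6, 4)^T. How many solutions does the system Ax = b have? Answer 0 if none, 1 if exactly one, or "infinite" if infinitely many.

infinite

Row reduce the augmented matrix [A | b].
Swap R1 ↔ R2
R3 ← R3 − (1/2)·R1: [0, 3/2, -3/2, -1, 7]
R4 ← R4 + R1: [0, 0, 0, -2, 2]
R6 ← R6 + R1: [0, -3, 3, 0, -12]
R3 ← R3 − (1/2)·R2: [0, 0, 0, 1, -1]
R5 ← R5 − (1/3)·R2: [0, 0, 0, -2/3, 2/3]
R6 ← R6 + R2: [0, 0, 0, -4, 4]
R4 ← R4 + (2)·R3: [0, 0, 0, 0, 0]
R5 ← R5 + (2/3)·R3: [0, 0, 0, 0, 0]
R6 ← R6 + (4)·R3: [0, 0, 0, 0, 0]
The echelon form has 3 nonzero rows, and every pivot lies in the first 4 columns, so rank(A) = rank([A|b]) = 3.
The system is consistent.
rank = 3 < 4 unknowns, so there are infinitely many solutions.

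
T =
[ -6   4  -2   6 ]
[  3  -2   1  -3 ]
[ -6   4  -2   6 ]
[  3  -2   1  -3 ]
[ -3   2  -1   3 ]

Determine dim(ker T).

Row reduce to echelon form.
R2 ← R2 + (1/2)·R1: [0, 0, 0, 0]
R3 ← R3 − R1: [0, 0, 0, 0]
R4 ← R4 + (1/2)·R1: [0, 0, 0, 0]
R5 ← R5 − (1/2)·R1: [0, 0, 0, 0]
1 nonzero row, so rank(T) = 1.
T has 4 columns; by rank–nullity, nullity = 4 − 1 = 3.

3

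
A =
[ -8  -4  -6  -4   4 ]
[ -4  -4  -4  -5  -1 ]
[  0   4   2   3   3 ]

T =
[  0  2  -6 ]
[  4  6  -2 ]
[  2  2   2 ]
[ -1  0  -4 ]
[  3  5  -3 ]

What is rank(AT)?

First compute AT:
[[-12, -32,  48],
 [-22, -45,  47],
 [ 26,  43, -25]]
Now row reduce the product.
R2 ← R2 − (11/6)·R1: [0, 41/3, -41]
R3 ← R3 + (13/6)·R1: [0, -79/3, 79]
R3 ← R3 + (79/41)·R2: [0, 0, 0]
2 nonzero rows, so rank(AT) = 2.

2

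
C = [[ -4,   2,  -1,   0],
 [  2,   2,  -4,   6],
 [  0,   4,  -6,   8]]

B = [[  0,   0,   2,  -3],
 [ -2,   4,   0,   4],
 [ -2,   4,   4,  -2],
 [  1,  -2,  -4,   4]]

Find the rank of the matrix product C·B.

2

First compute CB:
[[ -2,   4, -12,  22],
 [ 10, -20, -36,  34],
 [ 12, -24, -56,  60]]
Now row reduce the product.
R2 ← R2 + (5)·R1: [0, 0, -96, 144]
R3 ← R3 + (6)·R1: [0, 0, -128, 192]
R3 ← R3 − (4/3)·R2: [0, 0, 0, 0]
2 nonzero rows, so rank(CB) = 2.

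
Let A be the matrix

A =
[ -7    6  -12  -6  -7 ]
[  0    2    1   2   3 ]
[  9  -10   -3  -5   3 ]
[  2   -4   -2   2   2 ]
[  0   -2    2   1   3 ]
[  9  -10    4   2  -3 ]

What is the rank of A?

5

Row reduce to echelon form.
R3 ← R3 + (9/7)·R1: [0, -16/7, -129/7, -89/7, -6]
R4 ← R4 + (2/7)·R1: [0, -16/7, -38/7, 2/7, 0]
R6 ← R6 + (9/7)·R1: [0, -16/7, -80/7, -40/7, -12]
R3 ← R3 + (8/7)·R2: [0, 0, -121/7, -73/7, -18/7]
R4 ← R4 + (8/7)·R2: [0, 0, -30/7, 18/7, 24/7]
R5 ← R5 + R2: [0, 0, 3, 3, 6]
R6 ← R6 + (8/7)·R2: [0, 0, -72/7, -24/7, -60/7]
R4 ← R4 − (30/121)·R3: [0, 0, 0, 624/121, 492/121]
R5 ← R5 + (21/121)·R3: [0, 0, 0, 144/121, 672/121]
R6 ← R6 − (72/121)·R3: [0, 0, 0, 336/121, -852/121]
R5 ← R5 − (3/13)·R4: [0, 0, 0, 0, 60/13]
R6 ← R6 − (7/13)·R4: [0, 0, 0, 0, -120/13]
R6 ← R6 + (2)·R5: [0, 0, 0, 0, 0]
Echelon form has 5 nonzero rows, so rank(A) = 5.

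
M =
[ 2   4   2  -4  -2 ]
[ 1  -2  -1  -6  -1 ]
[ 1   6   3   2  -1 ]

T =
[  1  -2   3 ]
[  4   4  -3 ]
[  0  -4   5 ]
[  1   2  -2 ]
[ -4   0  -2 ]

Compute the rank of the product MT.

2

First compute MT:
[[ 22,  -4,  16],
 [ -9, -18,  18],
 [ 31,  14,  -2]]
Now row reduce the product.
R2 ← R2 + (9/22)·R1: [0, -216/11, 270/11]
R3 ← R3 − (31/22)·R1: [0, 216/11, -270/11]
R3 ← R3 + R2: [0, 0, 0]
2 nonzero rows, so rank(MT) = 2.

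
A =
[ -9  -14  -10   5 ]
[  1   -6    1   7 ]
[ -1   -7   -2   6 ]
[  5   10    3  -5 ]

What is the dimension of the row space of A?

Row reduce to echelon form.
R2 ← R2 + (1/9)·R1: [0, -68/9, -1/9, 68/9]
R3 ← R3 − (1/9)·R1: [0, -49/9, -8/9, 49/9]
R4 ← R4 + (5/9)·R1: [0, 20/9, -23/9, -20/9]
R3 ← R3 − (49/68)·R2: [0, 0, -55/68, 0]
R4 ← R4 + (5/17)·R2: [0, 0, -44/17, 0]
R4 ← R4 − (16/5)·R3: [0, 0, 0, 0]
Echelon form has 3 nonzero rows, so rank(A) = 3.
The row space has dimension equal to the rank: 3.

3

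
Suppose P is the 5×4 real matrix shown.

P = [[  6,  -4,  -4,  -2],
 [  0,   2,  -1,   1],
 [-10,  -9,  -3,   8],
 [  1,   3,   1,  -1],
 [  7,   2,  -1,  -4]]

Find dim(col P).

Row reduce to echelon form.
R3 ← R3 + (5/3)·R1: [0, -47/3, -29/3, 14/3]
R4 ← R4 − (1/6)·R1: [0, 11/3, 5/3, -2/3]
R5 ← R5 − (7/6)·R1: [0, 20/3, 11/3, -5/3]
R3 ← R3 + (47/6)·R2: [0, 0, -35/2, 25/2]
R4 ← R4 − (11/6)·R2: [0, 0, 7/2, -5/2]
R5 ← R5 − (10/3)·R2: [0, 0, 7, -5]
R4 ← R4 + (1/5)·R3: [0, 0, 0, 0]
R5 ← R5 + (2/5)·R3: [0, 0, 0, 0]
Echelon form has 3 nonzero rows, so rank(P) = 3.
The column space has dimension equal to the rank: 3.

3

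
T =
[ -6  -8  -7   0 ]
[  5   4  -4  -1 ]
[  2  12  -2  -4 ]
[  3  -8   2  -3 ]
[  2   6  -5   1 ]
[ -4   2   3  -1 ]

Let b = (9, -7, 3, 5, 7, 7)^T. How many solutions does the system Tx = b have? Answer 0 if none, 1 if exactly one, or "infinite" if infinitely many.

Row reduce the augmented matrix [T | b].
R2 ← R2 + (5/6)·R1: [0, -8/3, -59/6, -1, 1/2]
R3 ← R3 + (1/3)·R1: [0, 28/3, -13/3, -4, 6]
R4 ← R4 + (1/2)·R1: [0, -12, -3/2, -3, 19/2]
R5 ← R5 + (1/3)·R1: [0, 10/3, -22/3, 1, 10]
R6 ← R6 − (2/3)·R1: [0, 22/3, 23/3, -1, 1]
R3 ← R3 + (7/2)·R2: [0, 0, -155/4, -15/2, 31/4]
R4 ← R4 − (9/2)·R2: [0, 0, 171/4, 3/2, 29/4]
R5 ← R5 + (5/4)·R2: [0, 0, -157/8, -1/4, 85/8]
R6 ← R6 + (11/4)·R2: [0, 0, -155/8, -15/4, 19/8]
R4 ← R4 + (171/155)·R3: [0, 0, 0, -210/31, 79/5]
R5 ← R5 − (157/310)·R3: [0, 0, 0, 110/31, 67/10]
R6 ← R6 − (1/2)·R3: [0, 0, 0, 0, -3/2]
R5 ← R5 + (11/21)·R4: [0, 0, 0, 0, 629/42]
R6 ← R6 + (63/629)·R5: [0, 0, 0, 0, 0]
The echelon form has 5 nonzero rows; the last pivot sits in the augmented column, so rank(T) = 4 but rank([T|b]) = 5.
Since the ranks differ, the system is inconsistent.
It has no solutions.

0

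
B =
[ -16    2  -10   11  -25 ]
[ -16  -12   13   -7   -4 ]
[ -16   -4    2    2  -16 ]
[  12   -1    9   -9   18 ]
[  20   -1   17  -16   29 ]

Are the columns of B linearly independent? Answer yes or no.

no

Row reduce B to echelon form.
R2 ← R2 − R1: [0, -14, 23, -18, 21]
R3 ← R3 − R1: [0, -6, 12, -9, 9]
R4 ← R4 + (3/4)·R1: [0, 1/2, 3/2, -3/4, -3/4]
R5 ← R5 + (5/4)·R1: [0, 3/2, 9/2, -9/4, -9/4]
R3 ← R3 − (3/7)·R2: [0, 0, 15/7, -9/7, 0]
R4 ← R4 + (1/28)·R2: [0, 0, 65/28, -39/28, 0]
R5 ← R5 + (3/28)·R2: [0, 0, 195/28, -117/28, 0]
R4 ← R4 − (13/12)·R3: [0, 0, 0, 0, 0]
R5 ← R5 − (13/4)·R3: [0, 0, 0, 0, 0]
3 pivots among 5 columns.
Only 3 < 5 pivot columns, so the columns are linearly dependent.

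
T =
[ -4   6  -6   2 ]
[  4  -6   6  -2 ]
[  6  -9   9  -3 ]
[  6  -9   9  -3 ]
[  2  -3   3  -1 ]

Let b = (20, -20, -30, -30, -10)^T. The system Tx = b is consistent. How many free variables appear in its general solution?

Row reduce the augmented matrix [T | b].
R2 ← R2 + R1: [0, 0, 0, 0, 0]
R3 ← R3 + (3/2)·R1: [0, 0, 0, 0, 0]
R4 ← R4 + (3/2)·R1: [0, 0, 0, 0, 0]
R5 ← R5 + (1/2)·R1: [0, 0, 0, 0, 0]
The echelon form has 1 nonzero rows, and every pivot lies in the first 4 columns, so rank(T) = rank([T|b]) = 1.
The system is consistent.
Free variables = (unknowns) − (rank) = 4 − 1 = 3.

3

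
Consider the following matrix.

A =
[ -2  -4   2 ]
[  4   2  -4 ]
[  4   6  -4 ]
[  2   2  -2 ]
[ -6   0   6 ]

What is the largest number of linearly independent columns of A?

2

Row reduce to echelon form.
R2 ← R2 + (2)·R1: [0, -6, 0]
R3 ← R3 + (2)·R1: [0, -2, 0]
R4 ← R4 + R1: [0, -2, 0]
R5 ← R5 − (3)·R1: [0, 12, 0]
R3 ← R3 − (1/3)·R2: [0, 0, 0]
R4 ← R4 − (1/3)·R2: [0, 0, 0]
R5 ← R5 + (2)·R2: [0, 0, 0]
Echelon form has 2 nonzero rows, so rank(A) = 2.
The rank gives the maximum number of linearly independent columns: 2.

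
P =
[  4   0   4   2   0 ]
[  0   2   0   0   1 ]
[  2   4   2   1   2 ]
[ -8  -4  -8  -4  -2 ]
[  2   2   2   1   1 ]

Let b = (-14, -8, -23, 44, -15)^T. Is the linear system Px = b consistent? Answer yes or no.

Row reduce the augmented matrix [P | b].
R3 ← R3 − (1/2)·R1: [0, 4, 0, 0, 2, -16]
R4 ← R4 + (2)·R1: [0, -4, 0, 0, -2, 16]
R5 ← R5 − (1/2)·R1: [0, 2, 0, 0, 1, -8]
R3 ← R3 − (2)·R2: [0, 0, 0, 0, 0, 0]
R4 ← R4 + (2)·R2: [0, 0, 0, 0, 0, 0]
R5 ← R5 − R2: [0, 0, 0, 0, 0, 0]
The echelon form has 2 nonzero rows, and every pivot lies in the first 5 columns, so rank(P) = rank([P|b]) = 2.
The system is consistent.

yes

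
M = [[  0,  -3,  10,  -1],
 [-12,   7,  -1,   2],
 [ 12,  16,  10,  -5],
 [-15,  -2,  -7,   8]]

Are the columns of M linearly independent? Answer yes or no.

yes

Row reduce M to echelon form.
Swap R1 ↔ R2
R3 ← R3 + R1: [0, 23, 9, -3]
R4 ← R4 − (5/4)·R1: [0, -43/4, -23/4, 11/2]
R3 ← R3 + (23/3)·R2: [0, 0, 257/3, -32/3]
R4 ← R4 − (43/12)·R2: [0, 0, -499/12, 109/12]
R4 ← R4 + (499/1028)·R3: [0, 0, 0, 4015/1028]
4 pivots among 4 columns.
Every column is a pivot column, so the columns are linearly independent.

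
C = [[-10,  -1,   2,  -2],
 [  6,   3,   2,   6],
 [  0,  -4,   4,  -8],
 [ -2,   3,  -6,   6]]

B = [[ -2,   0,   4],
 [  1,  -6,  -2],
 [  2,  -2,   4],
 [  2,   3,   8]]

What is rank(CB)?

First compute CB:
[[ 19,  -4, -46],
 [  7,  -4,  74],
 [-12,  -8, -40],
 [  7,  12,  10]]
Now row reduce the product.
R2 ← R2 − (7/19)·R1: [0, -48/19, 1728/19]
R3 ← R3 + (12/19)·R1: [0, -200/19, -1312/19]
R4 ← R4 − (7/19)·R1: [0, 256/19, 512/19]
R3 ← R3 − (25/6)·R2: [0, 0, -448]
R4 ← R4 + (16/3)·R2: [0, 0, 512]
R4 ← R4 + (8/7)·R3: [0, 0, 0]
3 nonzero rows, so rank(CB) = 3.

3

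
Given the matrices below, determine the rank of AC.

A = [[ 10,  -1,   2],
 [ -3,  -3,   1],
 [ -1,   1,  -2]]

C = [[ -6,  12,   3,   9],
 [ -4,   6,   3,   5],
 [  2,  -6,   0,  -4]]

First compute AC:
[[-52, 102,  27,  77],
 [ 32, -60, -18, -46],
 [ -2,   6,   0,   4]]
Now row reduce the product.
R2 ← R2 + (8/13)·R1: [0, 36/13, -18/13, 18/13]
R3 ← R3 − (1/26)·R1: [0, 27/13, -27/26, 27/26]
R3 ← R3 − (3/4)·R2: [0, 0, 0, 0]
2 nonzero rows, so rank(AC) = 2.

2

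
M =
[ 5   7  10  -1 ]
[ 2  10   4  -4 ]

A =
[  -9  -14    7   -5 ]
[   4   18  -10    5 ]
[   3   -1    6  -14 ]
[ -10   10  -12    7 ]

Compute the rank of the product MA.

2

First compute MA:
[[ 23,  36,  37, -137],
 [ 74, 108, -14, -44]]
Now row reduce the product.
R2 ← R2 − (74/23)·R1: [0, -180/23, -3060/23, 9126/23]
2 nonzero rows, so rank(MA) = 2.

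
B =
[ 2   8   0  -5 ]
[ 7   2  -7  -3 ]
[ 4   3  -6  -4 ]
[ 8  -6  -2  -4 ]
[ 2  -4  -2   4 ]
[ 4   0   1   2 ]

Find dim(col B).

Row reduce to echelon form.
R2 ← R2 − (7/2)·R1: [0, -26, -7, 29/2]
R3 ← R3 − (2)·R1: [0, -13, -6, 6]
R4 ← R4 − (4)·R1: [0, -38, -2, 16]
R5 ← R5 − R1: [0, -12, -2, 9]
R6 ← R6 − (2)·R1: [0, -16, 1, 12]
R3 ← R3 − (1/2)·R2: [0, 0, -5/2, -5/4]
R4 ← R4 − (19/13)·R2: [0, 0, 107/13, -135/26]
R5 ← R5 − (6/13)·R2: [0, 0, 16/13, 30/13]
R6 ← R6 − (8/13)·R2: [0, 0, 69/13, 40/13]
R4 ← R4 + (214/65)·R3: [0, 0, 0, -121/13]
R5 ← R5 + (32/65)·R3: [0, 0, 0, 22/13]
R6 ← R6 + (138/65)·R3: [0, 0, 0, 11/26]
R5 ← R5 + (2/11)·R4: [0, 0, 0, 0]
R6 ← R6 + (1/22)·R4: [0, 0, 0, 0]
Echelon form has 4 nonzero rows, so rank(B) = 4.
The column space has dimension equal to the rank: 4.

4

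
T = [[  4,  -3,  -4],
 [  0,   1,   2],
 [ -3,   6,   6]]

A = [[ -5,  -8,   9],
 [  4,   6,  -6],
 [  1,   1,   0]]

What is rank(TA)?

2

First compute TA:
[[-36, -54,  54],
 [  6,   8,  -6],
 [ 45,  66, -63]]
Now row reduce the product.
R2 ← R2 + (1/6)·R1: [0, -1, 3]
R3 ← R3 + (5/4)·R1: [0, -3/2, 9/2]
R3 ← R3 − (3/2)·R2: [0, 0, 0]
2 nonzero rows, so rank(TA) = 2.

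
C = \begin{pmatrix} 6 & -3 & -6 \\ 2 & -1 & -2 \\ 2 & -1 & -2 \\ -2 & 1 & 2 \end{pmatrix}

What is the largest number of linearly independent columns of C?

1

Row reduce to echelon form.
R2 ← R2 − (1/3)·R1: [0, 0, 0]
R3 ← R3 − (1/3)·R1: [0, 0, 0]
R4 ← R4 + (1/3)·R1: [0, 0, 0]
Echelon form has 1 nonzero row, so rank(C) = 1.
The rank gives the maximum number of linearly independent columns: 1.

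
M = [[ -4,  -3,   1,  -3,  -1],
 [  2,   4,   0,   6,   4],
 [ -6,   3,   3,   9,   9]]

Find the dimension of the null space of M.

3

Row reduce to echelon form.
R2 ← R2 + (1/2)·R1: [0, 5/2, 1/2, 9/2, 7/2]
R3 ← R3 − (3/2)·R1: [0, 15/2, 3/2, 27/2, 21/2]
R3 ← R3 − (3)·R2: [0, 0, 0, 0, 0]
2 nonzero rows, so rank(M) = 2.
M has 5 columns; by rank–nullity, nullity = 5 − 2 = 3.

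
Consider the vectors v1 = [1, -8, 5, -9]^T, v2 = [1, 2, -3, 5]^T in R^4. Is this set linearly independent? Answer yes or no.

Form the matrix with these vectors as rows and row reduce.
R2 ← R2 − R1: [0, 10, -8, 14]
2 nonzero rows, so the 2 vectors span a space of dimension 2.
Since 2 = 2, the vectors are linearly independent.

yes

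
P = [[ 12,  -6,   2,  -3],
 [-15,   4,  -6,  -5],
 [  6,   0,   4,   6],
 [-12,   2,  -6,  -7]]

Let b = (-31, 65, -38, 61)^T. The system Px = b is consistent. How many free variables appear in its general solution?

2

Row reduce the augmented matrix [P | b].
R2 ← R2 + (5/4)·R1: [0, -7/2, -7/2, -35/4, 105/4]
R3 ← R3 − (1/2)·R1: [0, 3, 3, 15/2, -45/2]
R4 ← R4 + R1: [0, -4, -4, -10, 30]
R3 ← R3 + (6/7)·R2: [0, 0, 0, 0, 0]
R4 ← R4 − (8/7)·R2: [0, 0, 0, 0, 0]
The echelon form has 2 nonzero rows, and every pivot lies in the first 4 columns, so rank(P) = rank([P|b]) = 2.
The system is consistent.
Free variables = (unknowns) − (rank) = 4 − 2 = 2.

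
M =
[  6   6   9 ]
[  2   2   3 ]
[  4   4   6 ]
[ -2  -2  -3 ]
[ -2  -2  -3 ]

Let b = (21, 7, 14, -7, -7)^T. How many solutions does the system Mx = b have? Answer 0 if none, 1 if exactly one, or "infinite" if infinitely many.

infinite

Row reduce the augmented matrix [M | b].
R2 ← R2 − (1/3)·R1: [0, 0, 0, 0]
R3 ← R3 − (2/3)·R1: [0, 0, 0, 0]
R4 ← R4 + (1/3)·R1: [0, 0, 0, 0]
R5 ← R5 + (1/3)·R1: [0, 0, 0, 0]
The echelon form has 1 nonzero rows, and every pivot lies in the first 3 columns, so rank(M) = rank([M|b]) = 1.
The system is consistent.
rank = 1 < 3 unknowns, so there are infinitely many solutions.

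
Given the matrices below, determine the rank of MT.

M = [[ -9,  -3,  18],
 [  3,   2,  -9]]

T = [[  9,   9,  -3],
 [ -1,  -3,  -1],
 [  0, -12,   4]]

2

First compute MT:
[[-78, -288, 102],
 [ 25, 129, -47]]
Now row reduce the product.
R2 ← R2 + (25/78)·R1: [0, 477/13, -186/13]
2 nonzero rows, so rank(MT) = 2.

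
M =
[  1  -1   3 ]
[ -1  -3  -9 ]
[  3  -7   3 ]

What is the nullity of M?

Row reduce to echelon form.
R2 ← R2 + R1: [0, -4, -6]
R3 ← R3 − (3)·R1: [0, -4, -6]
R3 ← R3 − R2: [0, 0, 0]
2 nonzero rows, so rank(M) = 2.
M has 3 columns; by rank–nullity, nullity = 3 − 2 = 1.

1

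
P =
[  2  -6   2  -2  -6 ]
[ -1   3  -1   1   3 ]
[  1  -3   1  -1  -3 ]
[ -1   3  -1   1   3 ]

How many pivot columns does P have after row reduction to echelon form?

Row reduce to echelon form.
R2 ← R2 + (1/2)·R1: [0, 0, 0, 0, 0]
R3 ← R3 − (1/2)·R1: [0, 0, 0, 0, 0]
R4 ← R4 + (1/2)·R1: [0, 0, 0, 0, 0]
Echelon form has 1 nonzero row, so rank(P) = 1.
Each nonzero row contributes one pivot column: 1 pivot columns.

1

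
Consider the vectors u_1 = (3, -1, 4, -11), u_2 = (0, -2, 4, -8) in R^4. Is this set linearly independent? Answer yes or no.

Form the matrix with these vectors as rows and row reduce.
2 nonzero rows, so the 2 vectors span a space of dimension 2.
Since 2 = 2, the vectors are linearly independent.

yes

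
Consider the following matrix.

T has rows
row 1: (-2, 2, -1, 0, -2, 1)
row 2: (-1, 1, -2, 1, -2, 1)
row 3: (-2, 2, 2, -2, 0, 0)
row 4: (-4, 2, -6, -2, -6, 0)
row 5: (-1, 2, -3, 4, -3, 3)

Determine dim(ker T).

3

Row reduce to echelon form.
R2 ← R2 − (1/2)·R1: [0, 0, -3/2, 1, -1, 1/2]
R3 ← R3 − R1: [0, 0, 3, -2, 2, -1]
R4 ← R4 − (2)·R1: [0, -2, -4, -2, -2, -2]
R5 ← R5 − (1/2)·R1: [0, 1, -5/2, 4, -2, 5/2]
Swap R2 ↔ R4
R5 ← R5 + (1/2)·R2: [0, 0, -9/2, 3, -3, 3/2]
R4 ← R4 + (1/2)·R3: [0, 0, 0, 0, 0, 0]
R5 ← R5 + (3/2)·R3: [0, 0, 0, 0, 0, 0]
3 nonzero rows, so rank(T) = 3.
T has 6 columns; by rank–nullity, nullity = 6 − 3 = 3.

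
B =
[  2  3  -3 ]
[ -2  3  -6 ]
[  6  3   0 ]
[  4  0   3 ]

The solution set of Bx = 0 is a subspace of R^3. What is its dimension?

Row reduce to echelon form.
R2 ← R2 + R1: [0, 6, -9]
R3 ← R3 − (3)·R1: [0, -6, 9]
R4 ← R4 − (2)·R1: [0, -6, 9]
R3 ← R3 + R2: [0, 0, 0]
R4 ← R4 + R2: [0, 0, 0]
2 nonzero rows, so rank(B) = 2.
B has 3 columns; by rank–nullity, nullity = 3 − 2 = 1.

1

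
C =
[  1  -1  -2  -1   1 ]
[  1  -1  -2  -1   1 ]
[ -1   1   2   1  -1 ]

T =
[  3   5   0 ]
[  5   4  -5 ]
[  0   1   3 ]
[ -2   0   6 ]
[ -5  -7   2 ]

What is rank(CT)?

First compute CT:
[[ -5,  -8,  -5],
 [ -5,  -8,  -5],
 [  5,   8,   5]]
Now row reduce the product.
R2 ← R2 − R1: [0, 0, 0]
R3 ← R3 + R1: [0, 0, 0]
1 nonzero row, so rank(CT) = 1.

1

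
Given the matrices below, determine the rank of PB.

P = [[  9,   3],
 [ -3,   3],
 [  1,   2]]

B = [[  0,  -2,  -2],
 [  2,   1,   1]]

2

First compute PB:
[[  6, -15, -15],
 [  6,   9,   9],
 [  4,   0,   0]]
Now row reduce the product.
R2 ← R2 − R1: [0, 24, 24]
R3 ← R3 − (2/3)·R1: [0, 10, 10]
R3 ← R3 − (5/12)·R2: [0, 0, 0]
2 nonzero rows, so rank(PB) = 2.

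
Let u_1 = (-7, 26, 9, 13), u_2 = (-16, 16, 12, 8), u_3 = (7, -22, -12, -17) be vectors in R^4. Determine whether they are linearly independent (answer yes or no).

Form the matrix with these vectors as rows and row reduce.
R2 ← R2 − (16/7)·R1: [0, -304/7, -60/7, -152/7]
R3 ← R3 + R1: [0, 4, -3, -4]
R3 ← R3 + (7/76)·R2: [0, 0, -72/19, -6]
3 nonzero rows, so the 3 vectors span a space of dimension 3.
Since 3 = 3, the vectors are linearly independent.

yes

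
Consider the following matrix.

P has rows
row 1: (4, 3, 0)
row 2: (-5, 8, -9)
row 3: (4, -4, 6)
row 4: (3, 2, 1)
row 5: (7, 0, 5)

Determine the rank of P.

3

Row reduce to echelon form.
R2 ← R2 + (5/4)·R1: [0, 47/4, -9]
R3 ← R3 − R1: [0, -7, 6]
R4 ← R4 − (3/4)·R1: [0, -1/4, 1]
R5 ← R5 − (7/4)·R1: [0, -21/4, 5]
R3 ← R3 + (28/47)·R2: [0, 0, 30/47]
R4 ← R4 + (1/47)·R2: [0, 0, 38/47]
R5 ← R5 + (21/47)·R2: [0, 0, 46/47]
R4 ← R4 − (19/15)·R3: [0, 0, 0]
R5 ← R5 − (23/15)·R3: [0, 0, 0]
Echelon form has 3 nonzero rows, so rank(P) = 3.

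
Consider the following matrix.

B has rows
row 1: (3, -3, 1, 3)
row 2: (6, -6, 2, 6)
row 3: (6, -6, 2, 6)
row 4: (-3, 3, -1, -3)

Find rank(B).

Row reduce to echelon form.
R2 ← R2 − (2)·R1: [0, 0, 0, 0]
R3 ← R3 − (2)·R1: [0, 0, 0, 0]
R4 ← R4 + R1: [0, 0, 0, 0]
Echelon form has 1 nonzero row, so rank(B) = 1.

1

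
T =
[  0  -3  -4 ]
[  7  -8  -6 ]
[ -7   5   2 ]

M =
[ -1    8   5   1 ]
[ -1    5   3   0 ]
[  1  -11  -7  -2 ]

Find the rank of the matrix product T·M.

First compute TM:
[[ -1,  29,  19,   8],
 [ -5,  82,  53,  19],
 [  4, -53, -34, -11]]
Now row reduce the product.
R2 ← R2 − (5)·R1: [0, -63, -42, -21]
R3 ← R3 + (4)·R1: [0, 63, 42, 21]
R3 ← R3 + R2: [0, 0, 0, 0]
2 nonzero rows, so rank(TM) = 2.

2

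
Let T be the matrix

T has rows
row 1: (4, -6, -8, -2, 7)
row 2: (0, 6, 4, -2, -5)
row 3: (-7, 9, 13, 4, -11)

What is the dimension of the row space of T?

2

Row reduce to echelon form.
R3 ← R3 + (7/4)·R1: [0, -3/2, -1, 1/2, 5/4]
R3 ← R3 + (1/4)·R2: [0, 0, 0, 0, 0]
Echelon form has 2 nonzero rows, so rank(T) = 2.
The row space has dimension equal to the rank: 2.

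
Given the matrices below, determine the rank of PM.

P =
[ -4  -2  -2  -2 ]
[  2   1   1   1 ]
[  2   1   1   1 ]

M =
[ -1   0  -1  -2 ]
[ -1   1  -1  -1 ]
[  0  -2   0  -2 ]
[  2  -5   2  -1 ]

1

First compute PM:
[[  2,  12,   2,  16],
 [ -1,  -6,  -1,  -8],
 [ -1,  -6,  -1,  -8]]
Now row reduce the product.
R2 ← R2 + (1/2)·R1: [0, 0, 0, 0]
R3 ← R3 + (1/2)·R1: [0, 0, 0, 0]
1 nonzero row, so rank(PM) = 1.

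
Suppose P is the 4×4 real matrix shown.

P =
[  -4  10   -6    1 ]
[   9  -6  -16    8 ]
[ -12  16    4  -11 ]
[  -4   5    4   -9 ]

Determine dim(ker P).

0

Row reduce to echelon form.
R2 ← R2 + (9/4)·R1: [0, 33/2, -59/2, 41/4]
R3 ← R3 − (3)·R1: [0, -14, 22, -14]
R4 ← R4 − R1: [0, -5, 10, -10]
R3 ← R3 + (28/33)·R2: [0, 0, -100/33, -175/33]
R4 ← R4 + (10/33)·R2: [0, 0, 35/33, -455/66]
R4 ← R4 + (7/20)·R3: [0, 0, 0, -35/4]
4 nonzero rows, so rank(P) = 4.
P has 4 columns; by rank–nullity, nullity = 4 − 4 = 0.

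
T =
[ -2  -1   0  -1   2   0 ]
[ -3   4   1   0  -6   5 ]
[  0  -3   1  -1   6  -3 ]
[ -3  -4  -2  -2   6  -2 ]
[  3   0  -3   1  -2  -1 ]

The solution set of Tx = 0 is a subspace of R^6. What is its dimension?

2

Row reduce to echelon form.
R2 ← R2 − (3/2)·R1: [0, 11/2, 1, 3/2, -9, 5]
R4 ← R4 − (3/2)·R1: [0, -5/2, -2, -1/2, 3, -2]
R5 ← R5 + (3/2)·R1: [0, -3/2, -3, -1/2, 1, -1]
R3 ← R3 + (6/11)·R2: [0, 0, 17/11, -2/11, 12/11, -3/11]
R4 ← R4 + (5/11)·R2: [0, 0, -17/11, 2/11, -12/11, 3/11]
R5 ← R5 + (3/11)·R2: [0, 0, -30/11, -1/11, -16/11, 4/11]
R4 ← R4 + R3: [0, 0, 0, 0, 0, 0]
R5 ← R5 + (30/17)·R3: [0, 0, 0, -7/17, 8/17, -2/17]
Swap R4 ↔ R5
4 nonzero rows, so rank(T) = 4.
T has 6 columns; by rank–nullity, nullity = 6 − 4 = 2.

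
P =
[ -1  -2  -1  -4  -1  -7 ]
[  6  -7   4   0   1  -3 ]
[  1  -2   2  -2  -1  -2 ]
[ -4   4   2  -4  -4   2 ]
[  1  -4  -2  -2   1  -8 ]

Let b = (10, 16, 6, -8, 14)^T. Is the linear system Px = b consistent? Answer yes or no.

Row reduce the augmented matrix [P | b].
R2 ← R2 + (6)·R1: [0, -19, -2, -24, -5, -45, 76]
R3 ← R3 + R1: [0, -4, 1, -6, -2, -9, 16]
R4 ← R4 − (4)·R1: [0, 12, 6, 12, 0, 30, -48]
R5 ← R5 + R1: [0, -6, -3, -6, 0, -15, 24]
R3 ← R3 − (4/19)·R2: [0, 0, 27/19, -18/19, -18/19, 9/19, 0]
R4 ← R4 + (12/19)·R2: [0, 0, 90/19, -60/19, -60/19, 30/19, 0]
R5 ← R5 − (6/19)·R2: [0, 0, -45/19, 30/19, 30/19, -15/19, 0]
R4 ← R4 − (10/3)·R3: [0, 0, 0, 0, 0, 0, 0]
R5 ← R5 + (5/3)·R3: [0, 0, 0, 0, 0, 0, 0]
The echelon form has 3 nonzero rows, and every pivot lies in the first 6 columns, so rank(P) = rank([P|b]) = 3.
The system is consistent.

yes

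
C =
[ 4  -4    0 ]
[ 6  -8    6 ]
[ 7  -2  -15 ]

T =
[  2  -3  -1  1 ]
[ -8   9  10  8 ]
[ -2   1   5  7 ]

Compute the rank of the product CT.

2

First compute CT:
[[ 40, -48, -44, -28],
 [ 64, -84, -56, -16],
 [ 60, -54, -102, -114]]
Now row reduce the product.
R2 ← R2 − (8/5)·R1: [0, -36/5, 72/5, 144/5]
R3 ← R3 − (3/2)·R1: [0, 18, -36, -72]
R3 ← R3 + (5/2)·R2: [0, 0, 0, 0]
2 nonzero rows, so rank(CT) = 2.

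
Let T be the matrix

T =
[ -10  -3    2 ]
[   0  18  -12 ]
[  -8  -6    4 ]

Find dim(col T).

2

Row reduce to echelon form.
R3 ← R3 − (4/5)·R1: [0, -18/5, 12/5]
R3 ← R3 + (1/5)·R2: [0, 0, 0]
Echelon form has 2 nonzero rows, so rank(T) = 2.
The column space has dimension equal to the rank: 2.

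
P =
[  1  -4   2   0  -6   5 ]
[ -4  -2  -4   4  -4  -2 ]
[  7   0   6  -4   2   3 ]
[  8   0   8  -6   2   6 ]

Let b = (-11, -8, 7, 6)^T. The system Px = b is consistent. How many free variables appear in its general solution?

Row reduce the augmented matrix [P | b].
R2 ← R2 + (4)·R1: [0, -18, 4, 4, -28, 18, -52]
R3 ← R3 − (7)·R1: [0, 28, -8, -4, 44, -32, 84]
R4 ← R4 − (8)·R1: [0, 32, -8, -6, 50, -34, 94]
R3 ← R3 + (14/9)·R2: [0, 0, -16/9, 20/9, 4/9, -4, 28/9]
R4 ← R4 + (16/9)·R2: [0, 0, -8/9, 10/9, 2/9, -2, 14/9]
R4 ← R4 − (1/2)·R3: [0, 0, 0, 0, 0, 0, 0]
The echelon form has 3 nonzero rows, and every pivot lies in the first 6 columns, so rank(P) = rank([P|b]) = 3.
The system is consistent.
Free variables = (unknowns) − (rank) = 6 − 3 = 3.

3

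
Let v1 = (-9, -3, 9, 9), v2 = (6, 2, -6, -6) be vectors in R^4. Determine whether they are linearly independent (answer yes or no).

Form the matrix with these vectors as rows and row reduce.
R2 ← R2 + (2/3)·R1: [0, 0, 0, 0]
1 nonzero row, so the 2 vectors span a space of dimension 1.
Since 1 < 2, the vectors are linearly dependent.

no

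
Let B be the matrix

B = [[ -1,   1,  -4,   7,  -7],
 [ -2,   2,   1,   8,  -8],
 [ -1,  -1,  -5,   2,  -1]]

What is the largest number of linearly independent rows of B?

Row reduce to echelon form.
R2 ← R2 − (2)·R1: [0, 0, 9, -6, 6]
R3 ← R3 − R1: [0, -2, -1, -5, 6]
Swap R2 ↔ R3
Echelon form has 3 nonzero rows, so rank(B) = 3.
The rank gives the maximum number of linearly independent rows: 3.

3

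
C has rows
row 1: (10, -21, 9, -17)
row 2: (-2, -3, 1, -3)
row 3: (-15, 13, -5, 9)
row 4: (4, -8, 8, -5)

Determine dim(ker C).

0

Row reduce to echelon form.
R2 ← R2 + (1/5)·R1: [0, -36/5, 14/5, -32/5]
R3 ← R3 + (3/2)·R1: [0, -37/2, 17/2, -33/2]
R4 ← R4 − (2/5)·R1: [0, 2/5, 22/5, 9/5]
R3 ← R3 − (185/72)·R2: [0, 0, 47/36, -1/18]
R4 ← R4 + (1/18)·R2: [0, 0, 41/9, 13/9]
R4 ← R4 − (164/47)·R3: [0, 0, 0, 77/47]
4 nonzero rows, so rank(C) = 4.
C has 4 columns; by rank–nullity, nullity = 4 − 4 = 0.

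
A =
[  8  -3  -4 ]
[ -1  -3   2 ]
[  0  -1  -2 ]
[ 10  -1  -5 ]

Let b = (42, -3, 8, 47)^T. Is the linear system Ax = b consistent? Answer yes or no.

yes

Row reduce the augmented matrix [A | b].
R2 ← R2 + (1/8)·R1: [0, -27/8, 3/2, 9/4]
R4 ← R4 − (5/4)·R1: [0, 11/4, 0, -11/2]
R3 ← R3 − (8/27)·R2: [0, 0, -22/9, 22/3]
R4 ← R4 + (22/27)·R2: [0, 0, 11/9, -11/3]
R4 ← R4 + (1/2)·R3: [0, 0, 0, 0]
The echelon form has 3 nonzero rows, and every pivot lies in the first 3 columns, so rank(A) = rank([A|b]) = 3.
The system is consistent.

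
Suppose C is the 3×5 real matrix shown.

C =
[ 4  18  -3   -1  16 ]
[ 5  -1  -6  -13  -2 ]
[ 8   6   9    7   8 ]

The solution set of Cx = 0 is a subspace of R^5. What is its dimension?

2

Row reduce to echelon form.
R2 ← R2 − (5/4)·R1: [0, -47/2, -9/4, -47/4, -22]
R3 ← R3 − (2)·R1: [0, -30, 15, 9, -24]
R3 ← R3 − (60/47)·R2: [0, 0, 840/47, 24, 192/47]
3 nonzero rows, so rank(C) = 3.
C has 5 columns; by rank–nullity, nullity = 5 − 3 = 2.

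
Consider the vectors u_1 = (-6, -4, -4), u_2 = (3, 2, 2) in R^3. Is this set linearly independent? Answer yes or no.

Form the matrix with these vectors as rows and row reduce.
R2 ← R2 + (1/2)·R1: [0, 0, 0]
1 nonzero row, so the 2 vectors span a space of dimension 1.
Since 1 < 2, the vectors are linearly dependent.

no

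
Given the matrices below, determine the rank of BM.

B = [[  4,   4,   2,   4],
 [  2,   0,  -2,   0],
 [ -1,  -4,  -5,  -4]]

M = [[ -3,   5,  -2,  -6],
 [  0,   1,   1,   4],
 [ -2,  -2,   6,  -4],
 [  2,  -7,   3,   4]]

First compute BM:
[[ -8,  -8,  20,   0],
 [ -2,  14, -16,  -4],
 [  5,  29, -44,  -6]]
Now row reduce the product.
R2 ← R2 − (1/4)·R1: [0, 16, -21, -4]
R3 ← R3 + (5/8)·R1: [0, 24, -63/2, -6]
R3 ← R3 − (3/2)·R2: [0, 0, 0, 0]
2 nonzero rows, so rank(BM) = 2.

2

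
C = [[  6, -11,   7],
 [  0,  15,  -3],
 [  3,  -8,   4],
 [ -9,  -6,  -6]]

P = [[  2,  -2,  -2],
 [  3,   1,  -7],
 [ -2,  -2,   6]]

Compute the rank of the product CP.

First compute CP:
[[-35, -37, 107],
 [ 51,  21, -123],
 [-26, -22,  74],
 [-24,  24,  24]]
Now row reduce the product.
R2 ← R2 + (51/35)·R1: [0, -1152/35, 1152/35]
R3 ← R3 − (26/35)·R1: [0, 192/35, -192/35]
R4 ← R4 − (24/35)·R1: [0, 1728/35, -1728/35]
R3 ← R3 + (1/6)·R2: [0, 0, 0]
R4 ← R4 + (3/2)·R2: [0, 0, 0]
2 nonzero rows, so rank(CP) = 2.

2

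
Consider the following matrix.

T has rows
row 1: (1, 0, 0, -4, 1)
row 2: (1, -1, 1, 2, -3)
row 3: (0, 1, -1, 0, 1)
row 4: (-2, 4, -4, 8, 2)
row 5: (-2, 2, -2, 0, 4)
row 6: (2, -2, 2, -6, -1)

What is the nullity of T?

Row reduce to echelon form.
R2 ← R2 − R1: [0, -1, 1, 6, -4]
R4 ← R4 + (2)·R1: [0, 4, -4, 0, 4]
R5 ← R5 + (2)·R1: [0, 2, -2, -8, 6]
R6 ← R6 − (2)·R1: [0, -2, 2, 2, -3]
R3 ← R3 + R2: [0, 0, 0, 6, -3]
R4 ← R4 + (4)·R2: [0, 0, 0, 24, -12]
R5 ← R5 + (2)·R2: [0, 0, 0, 4, -2]
R6 ← R6 − (2)·R2: [0, 0, 0, -10, 5]
R4 ← R4 − (4)·R3: [0, 0, 0, 0, 0]
R5 ← R5 − (2/3)·R3: [0, 0, 0, 0, 0]
R6 ← R6 + (5/3)·R3: [0, 0, 0, 0, 0]
3 nonzero rows, so rank(T) = 3.
T has 5 columns; by rank–nullity, nullity = 5 − 3 = 2.

2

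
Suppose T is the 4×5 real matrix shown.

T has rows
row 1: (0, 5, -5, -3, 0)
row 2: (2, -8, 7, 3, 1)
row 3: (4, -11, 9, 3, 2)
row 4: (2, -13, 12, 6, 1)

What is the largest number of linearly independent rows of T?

Row reduce to echelon form.
Swap R1 ↔ R2
R3 ← R3 − (2)·R1: [0, 5, -5, -3, 0]
R4 ← R4 − R1: [0, -5, 5, 3, 0]
R3 ← R3 − R2: [0, 0, 0, 0, 0]
R4 ← R4 + R2: [0, 0, 0, 0, 0]
Echelon form has 2 nonzero rows, so rank(T) = 2.
The rank gives the maximum number of linearly independent rows: 2.

2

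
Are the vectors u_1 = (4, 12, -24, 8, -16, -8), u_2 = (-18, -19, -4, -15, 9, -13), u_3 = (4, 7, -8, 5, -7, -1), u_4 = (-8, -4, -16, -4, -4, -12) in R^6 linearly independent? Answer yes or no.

Form the matrix with these vectors as rows and row reduce.
R2 ← R2 + (9/2)·R1: [0, 35, -112, 21, -63, -49]
R3 ← R3 − R1: [0, -5, 16, -3, 9, 7]
R4 ← R4 + (2)·R1: [0, 20, -64, 12, -36, -28]
R3 ← R3 + (1/7)·R2: [0, 0, 0, 0, 0, 0]
R4 ← R4 − (4/7)·R2: [0, 0, 0, 0, 0, 0]
2 nonzero rows, so the 4 vectors span a space of dimension 2.
Since 2 < 4, the vectors are linearly dependent.

no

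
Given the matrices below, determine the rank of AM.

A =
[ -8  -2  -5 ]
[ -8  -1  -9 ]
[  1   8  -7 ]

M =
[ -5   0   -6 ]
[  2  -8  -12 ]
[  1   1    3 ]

2

First compute AM:
[[ 31,  11,  57],
 [ 29,  -1,  33],
 [  4, -71, -123]]
Now row reduce the product.
R2 ← R2 − (29/31)·R1: [0, -350/31, -630/31]
R3 ← R3 − (4/31)·R1: [0, -2245/31, -4041/31]
R3 ← R3 − (449/70)·R2: [0, 0, 0]
2 nonzero rows, so rank(AM) = 2.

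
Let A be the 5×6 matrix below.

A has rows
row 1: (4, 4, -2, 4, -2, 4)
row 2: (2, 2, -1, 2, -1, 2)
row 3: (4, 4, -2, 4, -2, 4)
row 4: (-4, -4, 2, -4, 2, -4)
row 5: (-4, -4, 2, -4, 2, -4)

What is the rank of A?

Row reduce to echelon form.
R2 ← R2 − (1/2)·R1: [0, 0, 0, 0, 0, 0]
R3 ← R3 − R1: [0, 0, 0, 0, 0, 0]
R4 ← R4 + R1: [0, 0, 0, 0, 0, 0]
R5 ← R5 + R1: [0, 0, 0, 0, 0, 0]
Echelon form has 1 nonzero row, so rank(A) = 1.

1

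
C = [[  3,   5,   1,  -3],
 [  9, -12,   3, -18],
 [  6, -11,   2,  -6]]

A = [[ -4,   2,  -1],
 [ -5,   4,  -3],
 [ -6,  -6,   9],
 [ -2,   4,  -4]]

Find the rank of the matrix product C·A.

2

First compute CA:
[[-37,   8,   3],
 [ 42, -120, 126],
 [ 31, -68,  69]]
Now row reduce the product.
R2 ← R2 + (42/37)·R1: [0, -4104/37, 4788/37]
R3 ← R3 + (31/37)·R1: [0, -2268/37, 2646/37]
R3 ← R3 − (21/38)·R2: [0, 0, 0]
2 nonzero rows, so rank(CA) = 2.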